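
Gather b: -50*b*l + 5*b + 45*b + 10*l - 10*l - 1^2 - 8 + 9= b*(50 - 50*l)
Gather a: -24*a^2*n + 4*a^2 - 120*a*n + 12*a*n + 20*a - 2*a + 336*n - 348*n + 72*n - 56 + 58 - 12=a^2*(4 - 24*n) + a*(18 - 108*n) + 60*n - 10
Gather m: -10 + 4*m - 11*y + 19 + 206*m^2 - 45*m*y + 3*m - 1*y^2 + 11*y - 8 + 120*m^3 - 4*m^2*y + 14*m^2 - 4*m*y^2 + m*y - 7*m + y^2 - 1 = 120*m^3 + m^2*(220 - 4*y) + m*(-4*y^2 - 44*y)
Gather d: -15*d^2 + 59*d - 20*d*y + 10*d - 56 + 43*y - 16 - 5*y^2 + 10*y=-15*d^2 + d*(69 - 20*y) - 5*y^2 + 53*y - 72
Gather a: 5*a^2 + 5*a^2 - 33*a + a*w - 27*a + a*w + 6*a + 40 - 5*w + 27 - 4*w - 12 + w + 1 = 10*a^2 + a*(2*w - 54) - 8*w + 56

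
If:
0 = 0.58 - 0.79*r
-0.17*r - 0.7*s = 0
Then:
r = 0.73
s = -0.18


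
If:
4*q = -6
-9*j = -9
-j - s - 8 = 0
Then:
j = 1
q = -3/2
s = -9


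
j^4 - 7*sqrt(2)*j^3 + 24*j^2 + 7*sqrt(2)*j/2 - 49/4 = (j - 7*sqrt(2)/2)^2*(j - sqrt(2)/2)*(j + sqrt(2)/2)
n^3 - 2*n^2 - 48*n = n*(n - 8)*(n + 6)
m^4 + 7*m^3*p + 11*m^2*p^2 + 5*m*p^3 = m*(m + p)^2*(m + 5*p)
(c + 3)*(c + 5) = c^2 + 8*c + 15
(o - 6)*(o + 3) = o^2 - 3*o - 18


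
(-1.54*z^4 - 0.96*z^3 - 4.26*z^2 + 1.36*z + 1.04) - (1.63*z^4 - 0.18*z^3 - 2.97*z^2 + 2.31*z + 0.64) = -3.17*z^4 - 0.78*z^3 - 1.29*z^2 - 0.95*z + 0.4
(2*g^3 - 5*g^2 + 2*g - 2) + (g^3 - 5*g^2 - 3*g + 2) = 3*g^3 - 10*g^2 - g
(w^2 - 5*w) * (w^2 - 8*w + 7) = w^4 - 13*w^3 + 47*w^2 - 35*w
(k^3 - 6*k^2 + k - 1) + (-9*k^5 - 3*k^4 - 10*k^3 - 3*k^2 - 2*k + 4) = -9*k^5 - 3*k^4 - 9*k^3 - 9*k^2 - k + 3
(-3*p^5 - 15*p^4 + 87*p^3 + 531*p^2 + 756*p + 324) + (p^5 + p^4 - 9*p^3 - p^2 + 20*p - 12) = -2*p^5 - 14*p^4 + 78*p^3 + 530*p^2 + 776*p + 312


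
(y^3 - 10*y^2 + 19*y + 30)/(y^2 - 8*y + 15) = (y^2 - 5*y - 6)/(y - 3)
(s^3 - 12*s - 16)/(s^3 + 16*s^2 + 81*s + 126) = (s^3 - 12*s - 16)/(s^3 + 16*s^2 + 81*s + 126)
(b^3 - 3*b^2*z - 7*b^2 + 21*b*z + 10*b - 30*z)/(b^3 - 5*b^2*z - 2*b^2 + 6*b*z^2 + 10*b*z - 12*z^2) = (5 - b)/(-b + 2*z)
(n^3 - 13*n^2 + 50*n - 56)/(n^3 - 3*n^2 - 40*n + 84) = (n - 4)/(n + 6)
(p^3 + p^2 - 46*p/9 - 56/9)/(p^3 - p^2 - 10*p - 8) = (p^2 - p - 28/9)/(p^2 - 3*p - 4)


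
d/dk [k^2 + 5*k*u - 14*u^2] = 2*k + 5*u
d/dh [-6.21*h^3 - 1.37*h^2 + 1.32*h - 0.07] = -18.63*h^2 - 2.74*h + 1.32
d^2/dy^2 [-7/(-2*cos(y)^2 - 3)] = 28*(-4*sin(y)^4 - 4*sin(y)^2 + 5)/(cos(2*y) + 4)^3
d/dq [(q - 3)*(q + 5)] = 2*q + 2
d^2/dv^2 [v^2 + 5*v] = 2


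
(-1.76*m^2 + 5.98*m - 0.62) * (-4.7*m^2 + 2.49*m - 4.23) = 8.272*m^4 - 32.4884*m^3 + 25.249*m^2 - 26.8392*m + 2.6226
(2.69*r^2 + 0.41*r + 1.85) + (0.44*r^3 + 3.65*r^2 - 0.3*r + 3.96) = 0.44*r^3 + 6.34*r^2 + 0.11*r + 5.81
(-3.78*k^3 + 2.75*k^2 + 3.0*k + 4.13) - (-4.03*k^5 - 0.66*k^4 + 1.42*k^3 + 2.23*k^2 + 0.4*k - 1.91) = 4.03*k^5 + 0.66*k^4 - 5.2*k^3 + 0.52*k^2 + 2.6*k + 6.04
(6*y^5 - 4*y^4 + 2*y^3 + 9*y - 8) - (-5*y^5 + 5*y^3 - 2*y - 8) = 11*y^5 - 4*y^4 - 3*y^3 + 11*y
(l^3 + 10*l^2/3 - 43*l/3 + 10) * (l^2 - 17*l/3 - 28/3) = l^5 - 7*l^4/3 - 383*l^3/9 + 541*l^2/9 + 694*l/9 - 280/3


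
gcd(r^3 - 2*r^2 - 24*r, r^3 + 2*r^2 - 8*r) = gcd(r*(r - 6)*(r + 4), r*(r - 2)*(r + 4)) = r^2 + 4*r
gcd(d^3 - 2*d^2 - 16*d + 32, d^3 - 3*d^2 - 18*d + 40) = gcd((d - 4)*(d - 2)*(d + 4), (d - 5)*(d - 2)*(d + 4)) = d^2 + 2*d - 8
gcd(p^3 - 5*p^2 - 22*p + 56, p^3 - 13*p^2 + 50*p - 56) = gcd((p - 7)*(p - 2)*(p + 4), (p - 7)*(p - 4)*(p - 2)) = p^2 - 9*p + 14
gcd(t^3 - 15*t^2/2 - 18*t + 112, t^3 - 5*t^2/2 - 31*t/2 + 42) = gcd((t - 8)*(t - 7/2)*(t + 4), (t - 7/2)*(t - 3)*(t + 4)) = t^2 + t/2 - 14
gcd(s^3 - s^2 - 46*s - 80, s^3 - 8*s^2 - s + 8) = s - 8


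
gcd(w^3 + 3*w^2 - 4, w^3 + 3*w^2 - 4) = w^3 + 3*w^2 - 4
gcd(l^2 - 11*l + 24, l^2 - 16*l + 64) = l - 8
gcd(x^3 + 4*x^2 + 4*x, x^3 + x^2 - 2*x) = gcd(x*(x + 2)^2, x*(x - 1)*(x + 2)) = x^2 + 2*x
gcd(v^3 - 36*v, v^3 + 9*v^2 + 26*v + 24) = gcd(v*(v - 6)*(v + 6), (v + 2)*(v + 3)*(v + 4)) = 1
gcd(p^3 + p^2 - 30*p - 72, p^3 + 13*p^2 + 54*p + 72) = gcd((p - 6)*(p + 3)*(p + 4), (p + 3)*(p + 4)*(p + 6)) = p^2 + 7*p + 12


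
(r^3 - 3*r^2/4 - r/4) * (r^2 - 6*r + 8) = r^5 - 27*r^4/4 + 49*r^3/4 - 9*r^2/2 - 2*r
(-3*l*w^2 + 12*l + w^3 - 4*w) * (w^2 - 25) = -3*l*w^4 + 87*l*w^2 - 300*l + w^5 - 29*w^3 + 100*w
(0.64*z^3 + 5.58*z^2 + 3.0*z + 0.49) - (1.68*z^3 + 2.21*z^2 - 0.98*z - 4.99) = -1.04*z^3 + 3.37*z^2 + 3.98*z + 5.48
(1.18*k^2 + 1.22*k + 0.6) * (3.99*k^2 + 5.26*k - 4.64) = 4.7082*k^4 + 11.0746*k^3 + 3.336*k^2 - 2.5048*k - 2.784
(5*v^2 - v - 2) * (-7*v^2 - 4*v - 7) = -35*v^4 - 13*v^3 - 17*v^2 + 15*v + 14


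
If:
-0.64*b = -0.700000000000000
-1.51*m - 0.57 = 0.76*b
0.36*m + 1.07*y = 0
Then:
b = 1.09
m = -0.93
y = 0.31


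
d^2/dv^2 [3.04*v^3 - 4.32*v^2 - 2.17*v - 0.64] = 18.24*v - 8.64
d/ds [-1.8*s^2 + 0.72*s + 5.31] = 0.72 - 3.6*s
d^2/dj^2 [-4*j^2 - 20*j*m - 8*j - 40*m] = -8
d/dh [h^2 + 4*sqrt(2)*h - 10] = 2*h + 4*sqrt(2)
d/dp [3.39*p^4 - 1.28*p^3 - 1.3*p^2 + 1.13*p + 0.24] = 13.56*p^3 - 3.84*p^2 - 2.6*p + 1.13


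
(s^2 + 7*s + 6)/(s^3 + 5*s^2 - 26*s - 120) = (s + 1)/(s^2 - s - 20)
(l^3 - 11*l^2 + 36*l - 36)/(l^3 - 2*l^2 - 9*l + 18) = (l - 6)/(l + 3)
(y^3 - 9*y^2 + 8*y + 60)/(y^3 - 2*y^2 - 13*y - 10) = (y - 6)/(y + 1)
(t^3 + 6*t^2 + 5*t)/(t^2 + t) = t + 5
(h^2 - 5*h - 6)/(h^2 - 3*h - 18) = (h + 1)/(h + 3)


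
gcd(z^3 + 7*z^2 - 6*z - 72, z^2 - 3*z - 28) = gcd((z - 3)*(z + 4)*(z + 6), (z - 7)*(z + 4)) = z + 4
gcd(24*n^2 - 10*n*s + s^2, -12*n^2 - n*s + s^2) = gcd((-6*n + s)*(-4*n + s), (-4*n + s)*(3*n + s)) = -4*n + s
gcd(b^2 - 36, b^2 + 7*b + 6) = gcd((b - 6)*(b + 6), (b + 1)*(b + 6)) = b + 6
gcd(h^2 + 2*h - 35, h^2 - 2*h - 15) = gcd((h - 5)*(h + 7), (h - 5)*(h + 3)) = h - 5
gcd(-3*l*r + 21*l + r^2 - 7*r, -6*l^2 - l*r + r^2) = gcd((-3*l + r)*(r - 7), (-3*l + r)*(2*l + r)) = -3*l + r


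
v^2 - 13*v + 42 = (v - 7)*(v - 6)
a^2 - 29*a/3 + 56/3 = (a - 7)*(a - 8/3)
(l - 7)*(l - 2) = l^2 - 9*l + 14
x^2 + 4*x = x*(x + 4)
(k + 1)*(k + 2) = k^2 + 3*k + 2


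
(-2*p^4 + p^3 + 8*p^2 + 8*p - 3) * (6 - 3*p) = 6*p^5 - 15*p^4 - 18*p^3 + 24*p^2 + 57*p - 18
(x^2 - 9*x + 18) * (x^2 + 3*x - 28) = x^4 - 6*x^3 - 37*x^2 + 306*x - 504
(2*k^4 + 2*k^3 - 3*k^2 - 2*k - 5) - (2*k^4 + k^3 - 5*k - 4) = k^3 - 3*k^2 + 3*k - 1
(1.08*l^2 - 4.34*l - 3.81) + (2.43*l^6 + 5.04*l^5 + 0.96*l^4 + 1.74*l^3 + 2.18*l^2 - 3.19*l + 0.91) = 2.43*l^6 + 5.04*l^5 + 0.96*l^4 + 1.74*l^3 + 3.26*l^2 - 7.53*l - 2.9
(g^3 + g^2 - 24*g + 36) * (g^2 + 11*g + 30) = g^5 + 12*g^4 + 17*g^3 - 198*g^2 - 324*g + 1080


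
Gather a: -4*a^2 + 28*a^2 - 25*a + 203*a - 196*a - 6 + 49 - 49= 24*a^2 - 18*a - 6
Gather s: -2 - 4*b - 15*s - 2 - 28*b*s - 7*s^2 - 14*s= -4*b - 7*s^2 + s*(-28*b - 29) - 4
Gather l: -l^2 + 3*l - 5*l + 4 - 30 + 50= -l^2 - 2*l + 24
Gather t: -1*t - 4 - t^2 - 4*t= -t^2 - 5*t - 4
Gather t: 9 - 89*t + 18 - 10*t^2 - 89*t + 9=-10*t^2 - 178*t + 36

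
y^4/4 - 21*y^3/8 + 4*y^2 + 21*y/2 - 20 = (y/4 + 1/2)*(y - 8)*(y - 5/2)*(y - 2)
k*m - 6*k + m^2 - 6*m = (k + m)*(m - 6)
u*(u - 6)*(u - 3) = u^3 - 9*u^2 + 18*u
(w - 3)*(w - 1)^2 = w^3 - 5*w^2 + 7*w - 3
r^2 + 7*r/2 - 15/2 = (r - 3/2)*(r + 5)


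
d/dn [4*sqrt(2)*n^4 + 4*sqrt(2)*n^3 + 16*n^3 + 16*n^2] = 4*n*(4*sqrt(2)*n^2 + 3*sqrt(2)*n + 12*n + 8)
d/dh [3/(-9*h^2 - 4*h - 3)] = 6*(9*h + 2)/(9*h^2 + 4*h + 3)^2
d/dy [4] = 0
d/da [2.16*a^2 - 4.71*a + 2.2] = 4.32*a - 4.71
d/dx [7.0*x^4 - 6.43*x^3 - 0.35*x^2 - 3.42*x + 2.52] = 28.0*x^3 - 19.29*x^2 - 0.7*x - 3.42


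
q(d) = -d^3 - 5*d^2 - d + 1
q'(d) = -3*d^2 - 10*d - 1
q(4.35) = -180.28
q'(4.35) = -101.27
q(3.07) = -78.13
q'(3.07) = -59.97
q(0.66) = -2.13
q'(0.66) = -8.91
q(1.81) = -23.12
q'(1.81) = -28.93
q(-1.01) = -2.06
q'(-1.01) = 6.04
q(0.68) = -2.31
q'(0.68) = -9.19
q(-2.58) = -12.53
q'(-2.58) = 4.83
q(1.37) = -12.33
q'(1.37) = -20.33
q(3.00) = -74.00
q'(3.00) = -58.00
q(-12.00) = 1021.00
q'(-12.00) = -313.00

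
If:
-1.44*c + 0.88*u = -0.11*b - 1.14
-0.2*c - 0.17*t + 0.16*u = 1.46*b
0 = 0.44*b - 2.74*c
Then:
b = 7.25827814569536*u + 9.40276941601445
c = 1.16556291390728*u + 1.50993377483444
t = -62.7658745617452*u - 82.5295888373411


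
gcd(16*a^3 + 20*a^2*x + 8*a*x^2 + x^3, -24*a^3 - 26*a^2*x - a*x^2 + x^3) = 4*a + x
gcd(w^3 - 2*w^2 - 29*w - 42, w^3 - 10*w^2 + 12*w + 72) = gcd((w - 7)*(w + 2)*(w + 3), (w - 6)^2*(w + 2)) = w + 2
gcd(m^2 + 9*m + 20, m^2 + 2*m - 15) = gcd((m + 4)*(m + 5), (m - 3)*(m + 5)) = m + 5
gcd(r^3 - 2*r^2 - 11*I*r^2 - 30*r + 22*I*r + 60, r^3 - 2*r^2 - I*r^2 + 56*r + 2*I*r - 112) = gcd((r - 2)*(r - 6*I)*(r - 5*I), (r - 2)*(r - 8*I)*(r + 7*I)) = r - 2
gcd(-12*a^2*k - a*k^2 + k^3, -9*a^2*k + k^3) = 3*a*k + k^2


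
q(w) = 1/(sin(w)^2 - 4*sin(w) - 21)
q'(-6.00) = 0.01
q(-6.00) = -0.05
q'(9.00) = -0.00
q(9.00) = -0.04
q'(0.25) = 0.01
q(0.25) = -0.05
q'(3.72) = -0.01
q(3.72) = -0.05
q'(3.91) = -0.01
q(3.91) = -0.06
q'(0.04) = 0.01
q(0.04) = -0.05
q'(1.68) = -0.00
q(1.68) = -0.04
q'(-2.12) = -0.01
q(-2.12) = -0.06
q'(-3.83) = -0.00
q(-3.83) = -0.04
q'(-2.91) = -0.01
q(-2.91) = -0.05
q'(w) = (-2*sin(w)*cos(w) + 4*cos(w))/(sin(w)^2 - 4*sin(w) - 21)^2 = 2*(2 - sin(w))*cos(w)/((sin(w) - 7)^2*(sin(w) + 3)^2)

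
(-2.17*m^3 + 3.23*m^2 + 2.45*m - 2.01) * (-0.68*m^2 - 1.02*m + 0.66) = 1.4756*m^5 + 0.0169999999999999*m^4 - 6.3928*m^3 + 0.9996*m^2 + 3.6672*m - 1.3266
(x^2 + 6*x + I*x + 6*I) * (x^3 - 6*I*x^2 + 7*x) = x^5 + 6*x^4 - 5*I*x^4 + 13*x^3 - 30*I*x^3 + 78*x^2 + 7*I*x^2 + 42*I*x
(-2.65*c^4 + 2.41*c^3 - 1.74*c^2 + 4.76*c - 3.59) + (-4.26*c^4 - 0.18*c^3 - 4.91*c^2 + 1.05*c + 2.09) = -6.91*c^4 + 2.23*c^3 - 6.65*c^2 + 5.81*c - 1.5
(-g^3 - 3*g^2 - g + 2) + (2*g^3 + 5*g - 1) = g^3 - 3*g^2 + 4*g + 1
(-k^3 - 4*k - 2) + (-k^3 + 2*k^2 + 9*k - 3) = -2*k^3 + 2*k^2 + 5*k - 5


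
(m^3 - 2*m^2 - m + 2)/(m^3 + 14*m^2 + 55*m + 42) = (m^2 - 3*m + 2)/(m^2 + 13*m + 42)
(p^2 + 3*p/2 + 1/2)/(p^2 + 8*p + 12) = (2*p^2 + 3*p + 1)/(2*(p^2 + 8*p + 12))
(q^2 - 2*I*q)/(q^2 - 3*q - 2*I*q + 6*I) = q/(q - 3)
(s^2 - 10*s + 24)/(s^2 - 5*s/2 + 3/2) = 2*(s^2 - 10*s + 24)/(2*s^2 - 5*s + 3)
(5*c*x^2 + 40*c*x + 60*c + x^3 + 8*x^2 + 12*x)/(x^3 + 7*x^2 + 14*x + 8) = (5*c*x + 30*c + x^2 + 6*x)/(x^2 + 5*x + 4)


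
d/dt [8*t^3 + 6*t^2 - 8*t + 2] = 24*t^2 + 12*t - 8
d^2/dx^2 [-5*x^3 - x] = -30*x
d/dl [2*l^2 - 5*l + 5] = 4*l - 5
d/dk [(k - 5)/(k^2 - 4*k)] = (-k^2 + 10*k - 20)/(k^2*(k^2 - 8*k + 16))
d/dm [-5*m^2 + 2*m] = 2 - 10*m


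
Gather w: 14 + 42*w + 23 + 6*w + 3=48*w + 40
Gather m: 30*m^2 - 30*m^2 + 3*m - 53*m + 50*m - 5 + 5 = 0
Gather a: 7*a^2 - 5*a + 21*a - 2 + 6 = 7*a^2 + 16*a + 4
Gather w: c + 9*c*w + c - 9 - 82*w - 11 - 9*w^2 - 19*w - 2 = 2*c - 9*w^2 + w*(9*c - 101) - 22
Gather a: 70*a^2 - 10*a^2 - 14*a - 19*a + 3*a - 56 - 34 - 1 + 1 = 60*a^2 - 30*a - 90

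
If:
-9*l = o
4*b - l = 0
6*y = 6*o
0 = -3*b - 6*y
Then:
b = 0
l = 0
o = 0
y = 0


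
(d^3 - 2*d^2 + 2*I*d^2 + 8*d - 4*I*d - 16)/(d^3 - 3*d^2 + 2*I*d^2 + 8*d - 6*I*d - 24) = (d - 2)/(d - 3)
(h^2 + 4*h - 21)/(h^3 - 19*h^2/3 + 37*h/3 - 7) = 3*(h + 7)/(3*h^2 - 10*h + 7)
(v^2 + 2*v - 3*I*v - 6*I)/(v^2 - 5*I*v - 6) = (v + 2)/(v - 2*I)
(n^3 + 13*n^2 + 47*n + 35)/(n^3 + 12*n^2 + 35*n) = (n + 1)/n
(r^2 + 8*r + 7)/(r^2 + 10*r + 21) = (r + 1)/(r + 3)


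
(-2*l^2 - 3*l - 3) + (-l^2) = -3*l^2 - 3*l - 3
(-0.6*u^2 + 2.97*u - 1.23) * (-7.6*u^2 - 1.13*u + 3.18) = 4.56*u^4 - 21.894*u^3 + 4.0839*u^2 + 10.8345*u - 3.9114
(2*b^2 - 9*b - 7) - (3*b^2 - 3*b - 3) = -b^2 - 6*b - 4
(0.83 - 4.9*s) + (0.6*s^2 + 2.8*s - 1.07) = 0.6*s^2 - 2.1*s - 0.24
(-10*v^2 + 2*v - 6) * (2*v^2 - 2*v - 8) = -20*v^4 + 24*v^3 + 64*v^2 - 4*v + 48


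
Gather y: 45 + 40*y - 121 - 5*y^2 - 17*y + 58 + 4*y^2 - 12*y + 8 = -y^2 + 11*y - 10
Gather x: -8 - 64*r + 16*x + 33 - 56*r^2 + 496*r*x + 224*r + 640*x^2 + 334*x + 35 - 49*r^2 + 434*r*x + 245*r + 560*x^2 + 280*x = -105*r^2 + 405*r + 1200*x^2 + x*(930*r + 630) + 60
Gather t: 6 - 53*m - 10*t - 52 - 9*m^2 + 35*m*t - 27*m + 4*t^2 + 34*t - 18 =-9*m^2 - 80*m + 4*t^2 + t*(35*m + 24) - 64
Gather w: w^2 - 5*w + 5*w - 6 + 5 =w^2 - 1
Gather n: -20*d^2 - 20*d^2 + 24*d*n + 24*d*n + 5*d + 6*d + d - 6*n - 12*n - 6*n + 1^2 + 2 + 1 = -40*d^2 + 12*d + n*(48*d - 24) + 4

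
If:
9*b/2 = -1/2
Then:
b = -1/9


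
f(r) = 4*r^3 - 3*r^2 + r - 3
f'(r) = 12*r^2 - 6*r + 1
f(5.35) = 529.00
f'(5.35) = 312.37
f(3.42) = 125.34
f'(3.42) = 120.84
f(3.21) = 101.60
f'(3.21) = 105.39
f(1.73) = 10.46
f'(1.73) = 26.53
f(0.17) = -2.90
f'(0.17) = 0.33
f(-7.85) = -2130.66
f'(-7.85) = 787.57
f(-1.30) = -18.16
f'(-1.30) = 29.08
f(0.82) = -1.99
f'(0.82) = 4.15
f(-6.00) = -981.00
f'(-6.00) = 469.00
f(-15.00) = -14193.00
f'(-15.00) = 2791.00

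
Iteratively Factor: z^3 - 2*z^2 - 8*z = (z)*(z^2 - 2*z - 8) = z*(z + 2)*(z - 4)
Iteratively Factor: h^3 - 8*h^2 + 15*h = (h - 3)*(h^2 - 5*h) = h*(h - 3)*(h - 5)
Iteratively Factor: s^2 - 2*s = (s - 2)*(s)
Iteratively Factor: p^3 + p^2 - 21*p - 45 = (p + 3)*(p^2 - 2*p - 15) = (p - 5)*(p + 3)*(p + 3)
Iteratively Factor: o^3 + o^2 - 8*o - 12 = (o + 2)*(o^2 - o - 6) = (o - 3)*(o + 2)*(o + 2)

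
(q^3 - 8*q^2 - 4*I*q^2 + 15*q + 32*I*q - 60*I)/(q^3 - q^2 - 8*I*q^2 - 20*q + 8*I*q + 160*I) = (q^2 + q*(-3 - 4*I) + 12*I)/(q^2 + q*(4 - 8*I) - 32*I)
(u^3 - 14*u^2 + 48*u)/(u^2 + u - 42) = u*(u - 8)/(u + 7)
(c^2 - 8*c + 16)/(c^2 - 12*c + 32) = (c - 4)/(c - 8)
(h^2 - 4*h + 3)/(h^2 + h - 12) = (h - 1)/(h + 4)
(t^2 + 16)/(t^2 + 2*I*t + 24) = (t + 4*I)/(t + 6*I)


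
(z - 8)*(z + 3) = z^2 - 5*z - 24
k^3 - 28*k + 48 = (k - 4)*(k - 2)*(k + 6)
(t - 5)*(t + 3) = t^2 - 2*t - 15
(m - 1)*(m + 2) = m^2 + m - 2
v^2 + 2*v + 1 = (v + 1)^2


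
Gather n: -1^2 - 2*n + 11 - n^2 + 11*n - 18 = -n^2 + 9*n - 8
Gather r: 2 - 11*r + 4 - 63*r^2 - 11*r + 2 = -63*r^2 - 22*r + 8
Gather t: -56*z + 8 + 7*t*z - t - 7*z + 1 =t*(7*z - 1) - 63*z + 9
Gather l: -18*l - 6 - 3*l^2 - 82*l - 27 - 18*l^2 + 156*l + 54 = -21*l^2 + 56*l + 21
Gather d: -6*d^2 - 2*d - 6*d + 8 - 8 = -6*d^2 - 8*d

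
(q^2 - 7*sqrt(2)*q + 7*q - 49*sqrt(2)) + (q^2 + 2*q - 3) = 2*q^2 - 7*sqrt(2)*q + 9*q - 49*sqrt(2) - 3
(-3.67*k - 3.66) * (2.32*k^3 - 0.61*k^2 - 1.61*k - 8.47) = -8.5144*k^4 - 6.2525*k^3 + 8.1413*k^2 + 36.9775*k + 31.0002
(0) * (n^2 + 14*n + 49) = 0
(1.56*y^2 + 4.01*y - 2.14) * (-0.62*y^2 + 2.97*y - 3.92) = -0.9672*y^4 + 2.147*y^3 + 7.1213*y^2 - 22.075*y + 8.3888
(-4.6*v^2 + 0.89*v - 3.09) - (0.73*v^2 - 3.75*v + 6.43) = -5.33*v^2 + 4.64*v - 9.52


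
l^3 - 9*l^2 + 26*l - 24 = (l - 4)*(l - 3)*(l - 2)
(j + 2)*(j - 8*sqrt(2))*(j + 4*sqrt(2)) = j^3 - 4*sqrt(2)*j^2 + 2*j^2 - 64*j - 8*sqrt(2)*j - 128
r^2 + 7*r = r*(r + 7)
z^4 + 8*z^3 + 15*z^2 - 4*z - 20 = (z - 1)*(z + 2)^2*(z + 5)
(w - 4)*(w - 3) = w^2 - 7*w + 12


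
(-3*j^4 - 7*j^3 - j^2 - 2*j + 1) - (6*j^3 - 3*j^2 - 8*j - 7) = -3*j^4 - 13*j^3 + 2*j^2 + 6*j + 8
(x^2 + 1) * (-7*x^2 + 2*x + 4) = -7*x^4 + 2*x^3 - 3*x^2 + 2*x + 4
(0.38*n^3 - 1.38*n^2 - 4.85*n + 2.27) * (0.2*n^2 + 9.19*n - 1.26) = 0.076*n^5 + 3.2162*n^4 - 14.131*n^3 - 42.3787*n^2 + 26.9723*n - 2.8602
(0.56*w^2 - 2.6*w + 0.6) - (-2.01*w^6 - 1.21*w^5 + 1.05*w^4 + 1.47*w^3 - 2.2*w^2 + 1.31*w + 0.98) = 2.01*w^6 + 1.21*w^5 - 1.05*w^4 - 1.47*w^3 + 2.76*w^2 - 3.91*w - 0.38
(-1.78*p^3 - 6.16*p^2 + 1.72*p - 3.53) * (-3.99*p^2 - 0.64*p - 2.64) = 7.1022*p^5 + 25.7176*p^4 + 1.7788*p^3 + 29.2463*p^2 - 2.2816*p + 9.3192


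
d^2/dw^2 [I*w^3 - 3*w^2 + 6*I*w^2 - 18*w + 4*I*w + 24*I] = 6*I*w - 6 + 12*I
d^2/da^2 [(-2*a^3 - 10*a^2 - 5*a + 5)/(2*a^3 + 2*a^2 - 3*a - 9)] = 8*(-8*a^6 - 24*a^5 - 84*a^4 - 316*a^3 - 318*a^2 - 144*a - 135)/(8*a^9 + 24*a^8 - 12*a^7 - 172*a^6 - 198*a^5 + 270*a^4 + 783*a^3 + 243*a^2 - 729*a - 729)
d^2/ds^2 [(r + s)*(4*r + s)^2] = 18*r + 6*s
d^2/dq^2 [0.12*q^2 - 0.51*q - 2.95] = 0.240000000000000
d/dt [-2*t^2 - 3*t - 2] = -4*t - 3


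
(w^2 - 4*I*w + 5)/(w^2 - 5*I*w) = (w + I)/w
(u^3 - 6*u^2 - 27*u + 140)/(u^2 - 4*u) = u - 2 - 35/u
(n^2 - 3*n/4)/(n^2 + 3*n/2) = (4*n - 3)/(2*(2*n + 3))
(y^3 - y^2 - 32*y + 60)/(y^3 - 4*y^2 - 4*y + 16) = (y^2 + y - 30)/(y^2 - 2*y - 8)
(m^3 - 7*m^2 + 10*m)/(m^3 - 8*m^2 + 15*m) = (m - 2)/(m - 3)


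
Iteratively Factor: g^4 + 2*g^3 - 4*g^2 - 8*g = (g + 2)*(g^3 - 4*g) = (g + 2)^2*(g^2 - 2*g) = (g - 2)*(g + 2)^2*(g)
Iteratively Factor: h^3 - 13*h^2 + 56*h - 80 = (h - 5)*(h^2 - 8*h + 16) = (h - 5)*(h - 4)*(h - 4)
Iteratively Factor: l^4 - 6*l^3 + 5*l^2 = (l - 5)*(l^3 - l^2) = l*(l - 5)*(l^2 - l) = l*(l - 5)*(l - 1)*(l)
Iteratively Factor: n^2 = (n)*(n)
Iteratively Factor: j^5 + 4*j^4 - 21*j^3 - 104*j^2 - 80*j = (j + 4)*(j^4 - 21*j^2 - 20*j) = (j + 4)^2*(j^3 - 4*j^2 - 5*j) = (j - 5)*(j + 4)^2*(j^2 + j) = (j - 5)*(j + 1)*(j + 4)^2*(j)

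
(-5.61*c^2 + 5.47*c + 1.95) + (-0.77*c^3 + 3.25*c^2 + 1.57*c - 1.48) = -0.77*c^3 - 2.36*c^2 + 7.04*c + 0.47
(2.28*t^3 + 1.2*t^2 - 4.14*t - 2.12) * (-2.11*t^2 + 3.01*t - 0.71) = -4.8108*t^5 + 4.3308*t^4 + 10.7286*t^3 - 8.8402*t^2 - 3.4418*t + 1.5052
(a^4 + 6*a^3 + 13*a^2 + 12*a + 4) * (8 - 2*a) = -2*a^5 - 4*a^4 + 22*a^3 + 80*a^2 + 88*a + 32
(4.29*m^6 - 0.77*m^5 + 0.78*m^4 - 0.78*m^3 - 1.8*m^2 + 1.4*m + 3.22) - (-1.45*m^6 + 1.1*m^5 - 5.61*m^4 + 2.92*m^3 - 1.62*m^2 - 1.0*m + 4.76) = 5.74*m^6 - 1.87*m^5 + 6.39*m^4 - 3.7*m^3 - 0.18*m^2 + 2.4*m - 1.54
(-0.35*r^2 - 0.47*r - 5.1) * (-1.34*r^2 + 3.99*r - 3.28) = 0.469*r^4 - 0.7667*r^3 + 6.1067*r^2 - 18.8074*r + 16.728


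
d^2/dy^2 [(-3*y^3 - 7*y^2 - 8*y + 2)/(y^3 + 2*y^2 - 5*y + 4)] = 2*(-y^6 - 69*y^5 - 69*y^4 + 35*y^3 + 534*y^2 - 36*y - 238)/(y^9 + 6*y^8 - 3*y^7 - 40*y^6 + 63*y^5 + 78*y^4 - 317*y^3 + 396*y^2 - 240*y + 64)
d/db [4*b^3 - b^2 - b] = 12*b^2 - 2*b - 1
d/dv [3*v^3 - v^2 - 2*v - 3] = 9*v^2 - 2*v - 2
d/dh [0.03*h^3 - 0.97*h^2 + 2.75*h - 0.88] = 0.09*h^2 - 1.94*h + 2.75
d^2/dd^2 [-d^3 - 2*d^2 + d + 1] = -6*d - 4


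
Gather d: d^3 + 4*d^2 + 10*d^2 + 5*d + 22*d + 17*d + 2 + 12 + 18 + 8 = d^3 + 14*d^2 + 44*d + 40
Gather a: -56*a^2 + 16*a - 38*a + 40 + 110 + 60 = -56*a^2 - 22*a + 210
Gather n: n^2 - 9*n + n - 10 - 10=n^2 - 8*n - 20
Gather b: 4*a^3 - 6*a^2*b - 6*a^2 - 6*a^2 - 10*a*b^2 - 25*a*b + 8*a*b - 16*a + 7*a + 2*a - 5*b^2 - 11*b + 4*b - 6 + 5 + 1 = 4*a^3 - 12*a^2 - 7*a + b^2*(-10*a - 5) + b*(-6*a^2 - 17*a - 7)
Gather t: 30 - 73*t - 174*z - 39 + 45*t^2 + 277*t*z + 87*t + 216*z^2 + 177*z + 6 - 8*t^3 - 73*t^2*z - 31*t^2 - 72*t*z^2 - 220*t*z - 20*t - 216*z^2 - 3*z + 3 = -8*t^3 + t^2*(14 - 73*z) + t*(-72*z^2 + 57*z - 6)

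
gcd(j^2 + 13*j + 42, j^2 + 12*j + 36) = j + 6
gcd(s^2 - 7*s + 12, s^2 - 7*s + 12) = s^2 - 7*s + 12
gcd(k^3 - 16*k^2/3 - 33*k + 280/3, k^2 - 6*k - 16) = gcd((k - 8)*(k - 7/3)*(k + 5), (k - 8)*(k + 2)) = k - 8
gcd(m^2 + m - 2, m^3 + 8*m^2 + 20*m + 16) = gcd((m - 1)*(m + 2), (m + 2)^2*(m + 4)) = m + 2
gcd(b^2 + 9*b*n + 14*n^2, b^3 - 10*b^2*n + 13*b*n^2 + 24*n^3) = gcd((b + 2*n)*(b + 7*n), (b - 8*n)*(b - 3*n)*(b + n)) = 1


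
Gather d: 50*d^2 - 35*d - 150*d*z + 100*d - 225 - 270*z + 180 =50*d^2 + d*(65 - 150*z) - 270*z - 45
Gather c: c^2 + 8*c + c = c^2 + 9*c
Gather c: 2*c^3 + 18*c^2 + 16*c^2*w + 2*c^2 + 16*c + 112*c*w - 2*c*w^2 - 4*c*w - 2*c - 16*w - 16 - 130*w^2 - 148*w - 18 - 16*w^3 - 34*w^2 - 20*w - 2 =2*c^3 + c^2*(16*w + 20) + c*(-2*w^2 + 108*w + 14) - 16*w^3 - 164*w^2 - 184*w - 36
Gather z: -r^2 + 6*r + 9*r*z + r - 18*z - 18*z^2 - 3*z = -r^2 + 7*r - 18*z^2 + z*(9*r - 21)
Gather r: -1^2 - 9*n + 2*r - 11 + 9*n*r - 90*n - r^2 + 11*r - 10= -99*n - r^2 + r*(9*n + 13) - 22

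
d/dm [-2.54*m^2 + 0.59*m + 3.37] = 0.59 - 5.08*m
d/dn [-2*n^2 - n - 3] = -4*n - 1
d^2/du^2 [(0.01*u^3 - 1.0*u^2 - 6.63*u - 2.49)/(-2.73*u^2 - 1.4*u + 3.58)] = (1.11022302462516e-16*u^5 - 2.8421709430404e-14*u^4 + 90.946786*u^3 + 170.287446*u^2 + 445.117548*u + 150.524252)/(20.346417*u^6 + 31.30218*u^5 - 63.991746*u^4 - 79.35256*u^3 + 83.915916*u^2 + 53.82888*u - 45.882712)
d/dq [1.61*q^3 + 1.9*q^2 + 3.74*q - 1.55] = 4.83*q^2 + 3.8*q + 3.74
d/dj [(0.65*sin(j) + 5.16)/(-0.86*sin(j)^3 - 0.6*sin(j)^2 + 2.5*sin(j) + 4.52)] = (1.118*sin(j)^3 + 13.7028*sin(j)^2 + 6.192*sin(j) - 9.962)*cos(j)/(0.7396*sin(j)^6 + 1.032*sin(j)^5 - 3.94*sin(j)^4 - 10.7744*sin(j)^3 + 0.826000000000001*sin(j)^2 + 22.6*sin(j) + 20.4304)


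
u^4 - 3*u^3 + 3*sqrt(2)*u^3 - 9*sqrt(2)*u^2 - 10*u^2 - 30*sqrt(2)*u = u*(u - 5)*(u + 2)*(u + 3*sqrt(2))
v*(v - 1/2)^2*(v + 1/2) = v^4 - v^3/2 - v^2/4 + v/8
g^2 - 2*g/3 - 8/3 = (g - 2)*(g + 4/3)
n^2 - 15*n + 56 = (n - 8)*(n - 7)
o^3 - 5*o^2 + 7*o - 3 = (o - 3)*(o - 1)^2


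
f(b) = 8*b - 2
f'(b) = 8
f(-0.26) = -4.08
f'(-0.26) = 8.00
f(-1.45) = -13.60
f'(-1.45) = 8.00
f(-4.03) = -34.24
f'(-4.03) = 8.00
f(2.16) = 15.28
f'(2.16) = 8.00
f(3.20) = 23.60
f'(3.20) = 8.00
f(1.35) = 8.80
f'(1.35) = 8.00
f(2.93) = 21.44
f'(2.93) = 8.00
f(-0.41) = -5.28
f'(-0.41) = 8.00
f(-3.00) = -26.00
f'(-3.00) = 8.00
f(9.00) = 70.00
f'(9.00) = 8.00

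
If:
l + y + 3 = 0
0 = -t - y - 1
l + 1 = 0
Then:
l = -1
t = 1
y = -2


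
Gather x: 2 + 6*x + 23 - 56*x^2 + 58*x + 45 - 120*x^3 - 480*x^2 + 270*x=-120*x^3 - 536*x^2 + 334*x + 70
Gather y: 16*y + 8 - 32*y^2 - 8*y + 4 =-32*y^2 + 8*y + 12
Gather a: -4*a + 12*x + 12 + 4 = -4*a + 12*x + 16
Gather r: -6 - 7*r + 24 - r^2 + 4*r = -r^2 - 3*r + 18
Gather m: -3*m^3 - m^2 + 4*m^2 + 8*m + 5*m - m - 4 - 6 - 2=-3*m^3 + 3*m^2 + 12*m - 12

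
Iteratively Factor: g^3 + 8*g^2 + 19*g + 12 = (g + 1)*(g^2 + 7*g + 12) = (g + 1)*(g + 3)*(g + 4)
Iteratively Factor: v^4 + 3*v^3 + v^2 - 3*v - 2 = (v - 1)*(v^3 + 4*v^2 + 5*v + 2) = (v - 1)*(v + 1)*(v^2 + 3*v + 2) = (v - 1)*(v + 1)*(v + 2)*(v + 1)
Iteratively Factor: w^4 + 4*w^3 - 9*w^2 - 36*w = (w - 3)*(w^3 + 7*w^2 + 12*w) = (w - 3)*(w + 3)*(w^2 + 4*w) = (w - 3)*(w + 3)*(w + 4)*(w)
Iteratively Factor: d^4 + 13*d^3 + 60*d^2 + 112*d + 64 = (d + 4)*(d^3 + 9*d^2 + 24*d + 16) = (d + 4)^2*(d^2 + 5*d + 4) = (d + 4)^3*(d + 1)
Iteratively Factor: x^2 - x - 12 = (x - 4)*(x + 3)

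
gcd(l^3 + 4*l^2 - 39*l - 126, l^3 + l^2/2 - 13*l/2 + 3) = l + 3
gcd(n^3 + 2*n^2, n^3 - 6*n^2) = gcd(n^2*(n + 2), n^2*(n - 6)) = n^2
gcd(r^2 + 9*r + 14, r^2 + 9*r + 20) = 1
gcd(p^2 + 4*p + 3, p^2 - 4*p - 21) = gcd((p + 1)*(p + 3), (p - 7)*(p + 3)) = p + 3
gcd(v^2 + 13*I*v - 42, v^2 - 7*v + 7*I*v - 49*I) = v + 7*I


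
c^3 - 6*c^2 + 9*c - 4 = (c - 4)*(c - 1)^2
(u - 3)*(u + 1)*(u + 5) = u^3 + 3*u^2 - 13*u - 15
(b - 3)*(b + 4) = b^2 + b - 12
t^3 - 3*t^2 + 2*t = t*(t - 2)*(t - 1)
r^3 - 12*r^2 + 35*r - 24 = (r - 8)*(r - 3)*(r - 1)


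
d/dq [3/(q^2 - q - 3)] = 3*(1 - 2*q)/(-q^2 + q + 3)^2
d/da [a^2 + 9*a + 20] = 2*a + 9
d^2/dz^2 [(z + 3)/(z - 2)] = 10/(z - 2)^3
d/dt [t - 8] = 1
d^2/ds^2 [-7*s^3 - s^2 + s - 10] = -42*s - 2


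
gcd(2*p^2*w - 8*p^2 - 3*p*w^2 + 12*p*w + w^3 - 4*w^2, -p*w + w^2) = p - w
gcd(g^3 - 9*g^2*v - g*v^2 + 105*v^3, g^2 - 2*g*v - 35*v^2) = -g + 7*v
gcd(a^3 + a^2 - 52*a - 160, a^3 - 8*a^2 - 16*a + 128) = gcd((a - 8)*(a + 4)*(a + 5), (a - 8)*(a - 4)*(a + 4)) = a^2 - 4*a - 32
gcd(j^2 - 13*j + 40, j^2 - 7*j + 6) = 1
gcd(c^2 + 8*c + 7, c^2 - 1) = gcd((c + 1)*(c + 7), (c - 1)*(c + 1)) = c + 1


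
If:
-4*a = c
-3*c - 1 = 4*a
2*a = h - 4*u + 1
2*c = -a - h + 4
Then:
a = 1/8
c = -1/2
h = 39/8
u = 45/32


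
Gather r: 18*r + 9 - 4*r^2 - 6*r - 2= -4*r^2 + 12*r + 7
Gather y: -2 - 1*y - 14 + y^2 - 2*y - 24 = y^2 - 3*y - 40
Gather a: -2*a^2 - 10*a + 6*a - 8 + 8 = -2*a^2 - 4*a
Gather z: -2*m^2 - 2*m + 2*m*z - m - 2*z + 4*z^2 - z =-2*m^2 - 3*m + 4*z^2 + z*(2*m - 3)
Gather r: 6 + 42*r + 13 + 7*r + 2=49*r + 21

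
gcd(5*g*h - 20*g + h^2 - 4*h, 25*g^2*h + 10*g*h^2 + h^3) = 5*g + h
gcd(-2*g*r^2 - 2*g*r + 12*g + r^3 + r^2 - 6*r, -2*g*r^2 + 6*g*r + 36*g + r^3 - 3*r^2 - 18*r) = -2*g*r - 6*g + r^2 + 3*r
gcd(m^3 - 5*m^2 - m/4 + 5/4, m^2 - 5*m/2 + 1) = m - 1/2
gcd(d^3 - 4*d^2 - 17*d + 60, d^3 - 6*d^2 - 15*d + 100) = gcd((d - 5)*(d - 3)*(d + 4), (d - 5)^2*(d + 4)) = d^2 - d - 20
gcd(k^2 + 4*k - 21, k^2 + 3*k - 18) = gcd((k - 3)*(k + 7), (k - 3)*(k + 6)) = k - 3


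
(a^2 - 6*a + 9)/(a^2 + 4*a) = (a^2 - 6*a + 9)/(a*(a + 4))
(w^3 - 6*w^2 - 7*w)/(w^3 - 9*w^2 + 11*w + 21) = w/(w - 3)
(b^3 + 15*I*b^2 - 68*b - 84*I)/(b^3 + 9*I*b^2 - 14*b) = (b + 6*I)/b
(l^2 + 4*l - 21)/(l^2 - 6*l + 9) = (l + 7)/(l - 3)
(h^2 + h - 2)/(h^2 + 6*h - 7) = (h + 2)/(h + 7)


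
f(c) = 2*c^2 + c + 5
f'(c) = 4*c + 1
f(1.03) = 8.15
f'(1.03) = 5.12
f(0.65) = 6.50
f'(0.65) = 3.60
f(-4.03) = 33.45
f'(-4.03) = -15.12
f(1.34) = 9.93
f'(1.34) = 6.36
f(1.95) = 14.56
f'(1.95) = 8.80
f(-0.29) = 4.88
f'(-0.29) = -0.16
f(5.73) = 76.40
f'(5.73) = 23.92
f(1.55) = 11.36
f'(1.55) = 7.20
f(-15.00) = 440.00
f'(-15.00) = -59.00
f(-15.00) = 440.00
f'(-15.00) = -59.00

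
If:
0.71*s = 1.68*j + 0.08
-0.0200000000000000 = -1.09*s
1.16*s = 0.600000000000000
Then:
No Solution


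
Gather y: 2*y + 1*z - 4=2*y + z - 4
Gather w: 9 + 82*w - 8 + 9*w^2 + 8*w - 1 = 9*w^2 + 90*w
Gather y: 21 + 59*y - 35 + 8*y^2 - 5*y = 8*y^2 + 54*y - 14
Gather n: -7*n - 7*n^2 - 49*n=-7*n^2 - 56*n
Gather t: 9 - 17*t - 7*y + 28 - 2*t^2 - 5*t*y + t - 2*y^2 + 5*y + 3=-2*t^2 + t*(-5*y - 16) - 2*y^2 - 2*y + 40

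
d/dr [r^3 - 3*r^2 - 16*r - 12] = 3*r^2 - 6*r - 16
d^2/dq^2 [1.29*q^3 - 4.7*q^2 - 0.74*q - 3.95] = 7.74*q - 9.4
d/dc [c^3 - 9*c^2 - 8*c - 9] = 3*c^2 - 18*c - 8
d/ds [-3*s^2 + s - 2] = 1 - 6*s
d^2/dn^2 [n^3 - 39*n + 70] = 6*n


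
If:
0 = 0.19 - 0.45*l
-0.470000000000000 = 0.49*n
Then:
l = 0.42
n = -0.96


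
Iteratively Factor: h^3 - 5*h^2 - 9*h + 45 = (h - 3)*(h^2 - 2*h - 15) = (h - 3)*(h + 3)*(h - 5)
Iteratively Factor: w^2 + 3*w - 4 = (w + 4)*(w - 1)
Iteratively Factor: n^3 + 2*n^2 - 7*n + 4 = (n + 4)*(n^2 - 2*n + 1) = (n - 1)*(n + 4)*(n - 1)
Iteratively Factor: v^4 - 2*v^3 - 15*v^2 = (v + 3)*(v^3 - 5*v^2) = v*(v + 3)*(v^2 - 5*v) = v*(v - 5)*(v + 3)*(v)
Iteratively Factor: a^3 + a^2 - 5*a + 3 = (a + 3)*(a^2 - 2*a + 1) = (a - 1)*(a + 3)*(a - 1)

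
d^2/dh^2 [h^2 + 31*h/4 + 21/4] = 2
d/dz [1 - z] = -1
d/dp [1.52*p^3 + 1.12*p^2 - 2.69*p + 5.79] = 4.56*p^2 + 2.24*p - 2.69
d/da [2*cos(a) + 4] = -2*sin(a)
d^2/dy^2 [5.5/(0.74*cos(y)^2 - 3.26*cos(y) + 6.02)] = (-12.0472*(1 - cos(y)^2)^2 + 39.8046*cos(y)^3 + 33.5302*cos(y)^2 - 187.5478*cos(y) + 79.948)/(0.74*cos(y)^2 - 3.26*cos(y) + 6.02)^3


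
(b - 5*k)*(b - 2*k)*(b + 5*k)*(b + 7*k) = b^4 + 5*b^3*k - 39*b^2*k^2 - 125*b*k^3 + 350*k^4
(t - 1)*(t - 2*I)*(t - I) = t^3 - t^2 - 3*I*t^2 - 2*t + 3*I*t + 2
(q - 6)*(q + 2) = q^2 - 4*q - 12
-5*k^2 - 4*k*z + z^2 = (-5*k + z)*(k + z)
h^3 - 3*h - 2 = (h - 2)*(h + 1)^2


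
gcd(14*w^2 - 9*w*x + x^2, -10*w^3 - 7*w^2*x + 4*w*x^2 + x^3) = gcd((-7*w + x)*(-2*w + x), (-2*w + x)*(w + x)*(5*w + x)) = -2*w + x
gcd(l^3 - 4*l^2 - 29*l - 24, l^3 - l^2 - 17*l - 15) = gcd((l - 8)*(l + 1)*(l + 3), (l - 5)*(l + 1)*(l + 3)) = l^2 + 4*l + 3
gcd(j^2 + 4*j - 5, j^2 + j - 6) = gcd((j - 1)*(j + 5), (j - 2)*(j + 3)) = 1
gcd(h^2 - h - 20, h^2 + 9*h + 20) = h + 4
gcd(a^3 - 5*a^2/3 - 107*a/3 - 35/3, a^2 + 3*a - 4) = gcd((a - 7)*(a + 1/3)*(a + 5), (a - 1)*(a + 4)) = 1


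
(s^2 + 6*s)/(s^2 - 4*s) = (s + 6)/(s - 4)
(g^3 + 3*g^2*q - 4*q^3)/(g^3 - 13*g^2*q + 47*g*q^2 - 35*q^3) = (g^2 + 4*g*q + 4*q^2)/(g^2 - 12*g*q + 35*q^2)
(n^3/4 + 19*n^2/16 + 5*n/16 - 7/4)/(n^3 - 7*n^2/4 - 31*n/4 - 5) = (-4*n^3 - 19*n^2 - 5*n + 28)/(4*(-4*n^3 + 7*n^2 + 31*n + 20))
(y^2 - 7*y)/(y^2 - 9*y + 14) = y/(y - 2)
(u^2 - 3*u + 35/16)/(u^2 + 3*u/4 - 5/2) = (u - 7/4)/(u + 2)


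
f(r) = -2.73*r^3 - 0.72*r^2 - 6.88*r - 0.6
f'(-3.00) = -76.27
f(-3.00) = 87.27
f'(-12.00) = -1168.96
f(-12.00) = 4695.72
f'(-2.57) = -57.27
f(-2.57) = 58.67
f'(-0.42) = -7.72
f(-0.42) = 2.36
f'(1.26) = -21.70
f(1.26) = -15.87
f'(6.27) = -337.88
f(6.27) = -744.97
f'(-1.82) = -31.39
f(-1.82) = 25.99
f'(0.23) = -7.64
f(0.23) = -2.25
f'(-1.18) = -16.58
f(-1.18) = 11.00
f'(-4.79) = -187.89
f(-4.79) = 315.87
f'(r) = -8.19*r^2 - 1.44*r - 6.88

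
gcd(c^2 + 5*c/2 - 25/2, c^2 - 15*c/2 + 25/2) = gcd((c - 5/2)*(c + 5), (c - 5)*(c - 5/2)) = c - 5/2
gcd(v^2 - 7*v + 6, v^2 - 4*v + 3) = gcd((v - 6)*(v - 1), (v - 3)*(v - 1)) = v - 1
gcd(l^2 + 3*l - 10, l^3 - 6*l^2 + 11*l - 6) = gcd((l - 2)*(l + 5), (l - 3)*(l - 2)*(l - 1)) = l - 2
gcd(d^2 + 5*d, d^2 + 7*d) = d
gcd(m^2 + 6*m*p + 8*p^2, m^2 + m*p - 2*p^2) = m + 2*p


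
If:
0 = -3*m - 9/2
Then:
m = -3/2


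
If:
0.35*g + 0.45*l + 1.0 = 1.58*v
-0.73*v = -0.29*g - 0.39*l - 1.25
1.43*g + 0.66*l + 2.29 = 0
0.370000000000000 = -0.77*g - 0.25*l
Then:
No Solution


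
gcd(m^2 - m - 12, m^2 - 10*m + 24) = m - 4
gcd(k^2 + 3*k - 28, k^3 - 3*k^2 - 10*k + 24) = k - 4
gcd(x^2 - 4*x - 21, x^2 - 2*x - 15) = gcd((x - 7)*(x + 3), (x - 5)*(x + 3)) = x + 3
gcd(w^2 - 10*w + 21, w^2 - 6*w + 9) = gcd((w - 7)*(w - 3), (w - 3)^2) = w - 3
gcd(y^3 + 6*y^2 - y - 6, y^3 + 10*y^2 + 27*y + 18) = y^2 + 7*y + 6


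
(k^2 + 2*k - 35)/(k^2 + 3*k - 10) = (k^2 + 2*k - 35)/(k^2 + 3*k - 10)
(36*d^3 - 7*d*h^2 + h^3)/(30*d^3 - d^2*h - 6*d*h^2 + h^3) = (6*d - h)/(5*d - h)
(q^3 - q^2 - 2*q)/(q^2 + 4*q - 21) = q*(q^2 - q - 2)/(q^2 + 4*q - 21)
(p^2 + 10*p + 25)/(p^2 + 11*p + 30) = (p + 5)/(p + 6)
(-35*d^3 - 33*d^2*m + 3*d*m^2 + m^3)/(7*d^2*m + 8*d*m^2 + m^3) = (-5*d + m)/m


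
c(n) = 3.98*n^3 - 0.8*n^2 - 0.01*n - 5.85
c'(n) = 11.94*n^2 - 1.6*n - 0.01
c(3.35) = 134.77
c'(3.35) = 128.63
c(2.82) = 77.01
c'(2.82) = 90.43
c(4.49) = 338.24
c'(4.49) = 233.52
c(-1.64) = -25.54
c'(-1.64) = 34.73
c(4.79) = 413.16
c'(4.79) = 266.28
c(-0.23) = -5.94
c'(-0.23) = 0.99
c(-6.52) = -1142.92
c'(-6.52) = 518.00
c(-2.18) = -50.86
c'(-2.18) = 60.22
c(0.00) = -5.85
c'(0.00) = -0.01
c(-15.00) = -13618.20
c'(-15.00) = 2710.49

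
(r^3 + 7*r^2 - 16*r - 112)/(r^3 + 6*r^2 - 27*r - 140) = (r - 4)/(r - 5)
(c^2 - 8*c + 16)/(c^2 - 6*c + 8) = (c - 4)/(c - 2)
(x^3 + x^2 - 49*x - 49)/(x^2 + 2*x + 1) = (x^2 - 49)/(x + 1)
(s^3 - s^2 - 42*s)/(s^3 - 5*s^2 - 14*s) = (s + 6)/(s + 2)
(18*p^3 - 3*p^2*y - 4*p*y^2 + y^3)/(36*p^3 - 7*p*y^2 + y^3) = (-3*p + y)/(-6*p + y)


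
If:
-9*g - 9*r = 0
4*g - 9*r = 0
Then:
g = 0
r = 0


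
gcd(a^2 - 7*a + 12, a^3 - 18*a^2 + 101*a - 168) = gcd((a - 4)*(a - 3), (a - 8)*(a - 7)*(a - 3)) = a - 3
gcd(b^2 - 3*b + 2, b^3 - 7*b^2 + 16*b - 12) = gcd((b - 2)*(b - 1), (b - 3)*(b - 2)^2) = b - 2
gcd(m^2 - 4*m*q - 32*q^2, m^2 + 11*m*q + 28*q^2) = m + 4*q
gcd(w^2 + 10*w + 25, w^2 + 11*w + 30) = w + 5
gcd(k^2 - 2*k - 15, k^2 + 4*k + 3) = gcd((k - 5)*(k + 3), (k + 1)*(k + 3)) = k + 3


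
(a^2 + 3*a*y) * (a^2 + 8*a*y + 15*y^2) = a^4 + 11*a^3*y + 39*a^2*y^2 + 45*a*y^3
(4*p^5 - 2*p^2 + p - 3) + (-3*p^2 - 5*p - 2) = 4*p^5 - 5*p^2 - 4*p - 5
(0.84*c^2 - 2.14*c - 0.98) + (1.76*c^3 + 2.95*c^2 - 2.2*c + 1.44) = 1.76*c^3 + 3.79*c^2 - 4.34*c + 0.46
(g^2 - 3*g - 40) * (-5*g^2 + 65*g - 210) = -5*g^4 + 80*g^3 - 205*g^2 - 1970*g + 8400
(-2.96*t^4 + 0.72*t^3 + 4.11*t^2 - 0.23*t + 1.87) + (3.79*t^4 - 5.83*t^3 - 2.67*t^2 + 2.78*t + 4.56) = 0.83*t^4 - 5.11*t^3 + 1.44*t^2 + 2.55*t + 6.43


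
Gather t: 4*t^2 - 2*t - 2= 4*t^2 - 2*t - 2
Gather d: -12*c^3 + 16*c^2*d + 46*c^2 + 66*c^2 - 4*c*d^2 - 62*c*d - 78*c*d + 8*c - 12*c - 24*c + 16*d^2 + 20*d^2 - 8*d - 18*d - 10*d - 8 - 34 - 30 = -12*c^3 + 112*c^2 - 28*c + d^2*(36 - 4*c) + d*(16*c^2 - 140*c - 36) - 72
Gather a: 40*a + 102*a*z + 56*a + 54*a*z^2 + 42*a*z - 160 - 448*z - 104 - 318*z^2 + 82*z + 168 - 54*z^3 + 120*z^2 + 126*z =a*(54*z^2 + 144*z + 96) - 54*z^3 - 198*z^2 - 240*z - 96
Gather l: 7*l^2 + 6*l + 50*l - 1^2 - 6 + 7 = 7*l^2 + 56*l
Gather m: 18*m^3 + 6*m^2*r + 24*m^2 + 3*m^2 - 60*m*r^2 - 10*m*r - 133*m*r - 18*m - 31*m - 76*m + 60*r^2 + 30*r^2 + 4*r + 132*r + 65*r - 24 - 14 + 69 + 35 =18*m^3 + m^2*(6*r + 27) + m*(-60*r^2 - 143*r - 125) + 90*r^2 + 201*r + 66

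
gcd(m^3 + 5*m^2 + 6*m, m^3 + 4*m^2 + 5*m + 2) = m + 2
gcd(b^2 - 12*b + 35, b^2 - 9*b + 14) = b - 7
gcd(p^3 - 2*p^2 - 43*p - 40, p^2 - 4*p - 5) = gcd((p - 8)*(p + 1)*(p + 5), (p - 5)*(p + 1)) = p + 1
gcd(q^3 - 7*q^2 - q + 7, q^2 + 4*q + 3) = q + 1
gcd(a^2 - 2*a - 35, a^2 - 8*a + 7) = a - 7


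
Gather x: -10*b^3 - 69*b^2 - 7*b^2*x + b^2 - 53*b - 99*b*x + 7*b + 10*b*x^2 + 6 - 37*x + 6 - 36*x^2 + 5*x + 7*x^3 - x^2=-10*b^3 - 68*b^2 - 46*b + 7*x^3 + x^2*(10*b - 37) + x*(-7*b^2 - 99*b - 32) + 12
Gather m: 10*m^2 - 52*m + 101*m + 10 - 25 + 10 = 10*m^2 + 49*m - 5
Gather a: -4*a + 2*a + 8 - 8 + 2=2 - 2*a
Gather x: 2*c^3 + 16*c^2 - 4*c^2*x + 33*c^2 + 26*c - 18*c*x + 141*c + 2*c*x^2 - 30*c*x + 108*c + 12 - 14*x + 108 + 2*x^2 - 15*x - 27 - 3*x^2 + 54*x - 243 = 2*c^3 + 49*c^2 + 275*c + x^2*(2*c - 1) + x*(-4*c^2 - 48*c + 25) - 150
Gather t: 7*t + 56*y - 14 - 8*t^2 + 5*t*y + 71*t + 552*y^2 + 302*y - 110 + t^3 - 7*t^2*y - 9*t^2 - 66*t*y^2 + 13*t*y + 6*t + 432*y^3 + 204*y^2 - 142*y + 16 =t^3 + t^2*(-7*y - 17) + t*(-66*y^2 + 18*y + 84) + 432*y^3 + 756*y^2 + 216*y - 108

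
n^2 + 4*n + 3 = (n + 1)*(n + 3)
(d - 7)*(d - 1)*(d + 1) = d^3 - 7*d^2 - d + 7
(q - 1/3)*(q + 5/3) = q^2 + 4*q/3 - 5/9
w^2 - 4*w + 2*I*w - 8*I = (w - 4)*(w + 2*I)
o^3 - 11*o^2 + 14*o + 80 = (o - 8)*(o - 5)*(o + 2)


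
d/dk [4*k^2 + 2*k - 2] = 8*k + 2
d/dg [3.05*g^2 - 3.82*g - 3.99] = 6.1*g - 3.82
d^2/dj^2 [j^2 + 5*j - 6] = 2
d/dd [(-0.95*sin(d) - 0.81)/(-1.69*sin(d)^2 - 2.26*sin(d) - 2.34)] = (-1.6055*sin(d)^2 - 2.7378*sin(d) + 0.3924)*cos(d)/(2.8561*sin(d)^4 + 7.6388*sin(d)^3 + 13.0168*sin(d)^2 + 10.5768*sin(d) + 5.4756)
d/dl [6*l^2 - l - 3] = 12*l - 1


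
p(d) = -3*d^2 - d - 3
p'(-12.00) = 71.00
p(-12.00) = -423.00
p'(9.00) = -55.00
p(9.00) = -255.00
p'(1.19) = -8.14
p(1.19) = -8.44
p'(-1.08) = 5.48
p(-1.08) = -5.42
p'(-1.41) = 7.46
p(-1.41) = -7.55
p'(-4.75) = 27.50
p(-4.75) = -65.94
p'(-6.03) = 35.18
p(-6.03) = -106.05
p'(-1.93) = 10.58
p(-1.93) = -12.24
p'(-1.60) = 8.60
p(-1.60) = -9.08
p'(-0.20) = 0.20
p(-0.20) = -2.92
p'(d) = -6*d - 1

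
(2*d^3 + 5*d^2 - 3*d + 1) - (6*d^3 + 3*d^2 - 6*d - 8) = -4*d^3 + 2*d^2 + 3*d + 9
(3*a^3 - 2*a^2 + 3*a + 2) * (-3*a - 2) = -9*a^4 - 5*a^2 - 12*a - 4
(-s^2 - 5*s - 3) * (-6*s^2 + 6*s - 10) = 6*s^4 + 24*s^3 - 2*s^2 + 32*s + 30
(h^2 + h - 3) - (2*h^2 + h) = -h^2 - 3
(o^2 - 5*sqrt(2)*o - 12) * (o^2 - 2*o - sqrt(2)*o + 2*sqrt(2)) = o^4 - 6*sqrt(2)*o^3 - 2*o^3 - 2*o^2 + 12*sqrt(2)*o^2 + 4*o + 12*sqrt(2)*o - 24*sqrt(2)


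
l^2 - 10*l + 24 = (l - 6)*(l - 4)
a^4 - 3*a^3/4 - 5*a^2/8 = a^2*(a - 5/4)*(a + 1/2)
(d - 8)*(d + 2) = d^2 - 6*d - 16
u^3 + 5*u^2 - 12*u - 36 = (u - 3)*(u + 2)*(u + 6)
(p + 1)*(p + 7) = p^2 + 8*p + 7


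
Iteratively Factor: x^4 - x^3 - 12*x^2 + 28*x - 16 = (x + 4)*(x^3 - 5*x^2 + 8*x - 4) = (x - 2)*(x + 4)*(x^2 - 3*x + 2) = (x - 2)^2*(x + 4)*(x - 1)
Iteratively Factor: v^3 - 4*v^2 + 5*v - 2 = (v - 1)*(v^2 - 3*v + 2) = (v - 2)*(v - 1)*(v - 1)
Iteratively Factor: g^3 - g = (g)*(g^2 - 1) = g*(g + 1)*(g - 1)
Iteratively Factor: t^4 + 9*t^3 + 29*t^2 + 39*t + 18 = (t + 1)*(t^3 + 8*t^2 + 21*t + 18) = (t + 1)*(t + 3)*(t^2 + 5*t + 6) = (t + 1)*(t + 2)*(t + 3)*(t + 3)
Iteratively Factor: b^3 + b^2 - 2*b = (b - 1)*(b^2 + 2*b) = b*(b - 1)*(b + 2)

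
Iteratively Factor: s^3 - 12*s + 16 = (s - 2)*(s^2 + 2*s - 8) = (s - 2)*(s + 4)*(s - 2)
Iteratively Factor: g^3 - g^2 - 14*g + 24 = (g - 3)*(g^2 + 2*g - 8) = (g - 3)*(g + 4)*(g - 2)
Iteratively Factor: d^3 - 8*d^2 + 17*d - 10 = (d - 5)*(d^2 - 3*d + 2) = (d - 5)*(d - 2)*(d - 1)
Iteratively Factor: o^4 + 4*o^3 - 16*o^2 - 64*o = (o)*(o^3 + 4*o^2 - 16*o - 64) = o*(o - 4)*(o^2 + 8*o + 16) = o*(o - 4)*(o + 4)*(o + 4)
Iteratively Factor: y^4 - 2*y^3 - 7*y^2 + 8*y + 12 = (y - 2)*(y^3 - 7*y - 6) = (y - 2)*(y + 1)*(y^2 - y - 6) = (y - 2)*(y + 1)*(y + 2)*(y - 3)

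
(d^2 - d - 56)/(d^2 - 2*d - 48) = (d + 7)/(d + 6)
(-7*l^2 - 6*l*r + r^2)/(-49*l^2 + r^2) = (l + r)/(7*l + r)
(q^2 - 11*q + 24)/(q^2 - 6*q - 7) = (-q^2 + 11*q - 24)/(-q^2 + 6*q + 7)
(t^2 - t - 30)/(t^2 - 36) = (t + 5)/(t + 6)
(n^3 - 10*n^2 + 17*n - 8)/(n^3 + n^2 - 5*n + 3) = (n - 8)/(n + 3)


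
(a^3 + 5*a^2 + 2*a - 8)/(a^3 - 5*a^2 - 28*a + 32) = (a + 2)/(a - 8)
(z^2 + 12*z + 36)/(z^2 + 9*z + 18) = (z + 6)/(z + 3)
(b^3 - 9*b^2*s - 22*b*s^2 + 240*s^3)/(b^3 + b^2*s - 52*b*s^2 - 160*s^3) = (b - 6*s)/(b + 4*s)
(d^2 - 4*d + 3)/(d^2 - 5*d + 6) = (d - 1)/(d - 2)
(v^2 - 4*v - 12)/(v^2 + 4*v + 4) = (v - 6)/(v + 2)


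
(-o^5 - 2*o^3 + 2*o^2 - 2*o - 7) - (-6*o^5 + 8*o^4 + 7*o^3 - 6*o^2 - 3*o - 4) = 5*o^5 - 8*o^4 - 9*o^3 + 8*o^2 + o - 3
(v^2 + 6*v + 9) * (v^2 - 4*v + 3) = v^4 + 2*v^3 - 12*v^2 - 18*v + 27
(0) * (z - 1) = 0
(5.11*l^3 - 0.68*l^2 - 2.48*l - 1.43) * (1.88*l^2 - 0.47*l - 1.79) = 9.6068*l^5 - 3.6801*l^4 - 13.4897*l^3 - 0.3056*l^2 + 5.1113*l + 2.5597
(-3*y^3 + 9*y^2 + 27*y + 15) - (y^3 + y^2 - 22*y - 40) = -4*y^3 + 8*y^2 + 49*y + 55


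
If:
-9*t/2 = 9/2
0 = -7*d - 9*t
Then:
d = 9/7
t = -1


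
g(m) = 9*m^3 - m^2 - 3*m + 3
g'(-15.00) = 6102.00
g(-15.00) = -30552.00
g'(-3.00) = 246.00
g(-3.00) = -240.00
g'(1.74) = 75.27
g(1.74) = 42.16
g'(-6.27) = 1070.99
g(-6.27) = -2235.93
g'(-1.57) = 66.69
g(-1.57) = -29.58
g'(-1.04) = 28.28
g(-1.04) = -5.09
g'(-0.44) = 3.11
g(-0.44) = 3.36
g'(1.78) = 78.99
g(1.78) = 45.25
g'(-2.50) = 170.75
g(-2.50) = -136.38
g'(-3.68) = 370.00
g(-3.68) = -448.03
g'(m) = 27*m^2 - 2*m - 3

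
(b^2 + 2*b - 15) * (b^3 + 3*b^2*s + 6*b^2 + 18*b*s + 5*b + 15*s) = b^5 + 3*b^4*s + 8*b^4 + 24*b^3*s + 2*b^3 + 6*b^2*s - 80*b^2 - 240*b*s - 75*b - 225*s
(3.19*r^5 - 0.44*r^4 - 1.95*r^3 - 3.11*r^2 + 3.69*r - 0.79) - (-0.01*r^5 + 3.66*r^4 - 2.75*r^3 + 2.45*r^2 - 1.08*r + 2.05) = 3.2*r^5 - 4.1*r^4 + 0.8*r^3 - 5.56*r^2 + 4.77*r - 2.84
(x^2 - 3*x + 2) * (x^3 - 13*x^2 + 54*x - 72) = x^5 - 16*x^4 + 95*x^3 - 260*x^2 + 324*x - 144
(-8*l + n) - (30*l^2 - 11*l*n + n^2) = -30*l^2 + 11*l*n - 8*l - n^2 + n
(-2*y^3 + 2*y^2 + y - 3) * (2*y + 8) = -4*y^4 - 12*y^3 + 18*y^2 + 2*y - 24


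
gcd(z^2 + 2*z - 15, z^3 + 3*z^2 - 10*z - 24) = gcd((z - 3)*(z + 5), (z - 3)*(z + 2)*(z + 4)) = z - 3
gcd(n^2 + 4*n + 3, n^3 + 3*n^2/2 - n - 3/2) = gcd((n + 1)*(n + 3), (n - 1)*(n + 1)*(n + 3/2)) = n + 1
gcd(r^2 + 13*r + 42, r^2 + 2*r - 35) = r + 7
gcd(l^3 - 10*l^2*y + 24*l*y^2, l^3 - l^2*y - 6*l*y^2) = l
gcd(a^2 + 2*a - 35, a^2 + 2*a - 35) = a^2 + 2*a - 35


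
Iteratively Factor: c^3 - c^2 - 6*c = (c + 2)*(c^2 - 3*c) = (c - 3)*(c + 2)*(c)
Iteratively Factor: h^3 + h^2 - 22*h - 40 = (h + 4)*(h^2 - 3*h - 10) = (h - 5)*(h + 4)*(h + 2)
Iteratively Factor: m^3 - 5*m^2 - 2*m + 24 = (m + 2)*(m^2 - 7*m + 12) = (m - 3)*(m + 2)*(m - 4)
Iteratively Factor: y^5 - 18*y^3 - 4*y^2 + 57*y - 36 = (y + 3)*(y^4 - 3*y^3 - 9*y^2 + 23*y - 12) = (y - 1)*(y + 3)*(y^3 - 2*y^2 - 11*y + 12) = (y - 1)^2*(y + 3)*(y^2 - y - 12) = (y - 4)*(y - 1)^2*(y + 3)*(y + 3)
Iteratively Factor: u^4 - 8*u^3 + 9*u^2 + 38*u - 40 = (u - 5)*(u^3 - 3*u^2 - 6*u + 8) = (u - 5)*(u + 2)*(u^2 - 5*u + 4) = (u - 5)*(u - 1)*(u + 2)*(u - 4)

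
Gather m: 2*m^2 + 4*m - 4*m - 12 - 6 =2*m^2 - 18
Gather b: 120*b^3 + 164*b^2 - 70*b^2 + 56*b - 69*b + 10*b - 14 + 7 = 120*b^3 + 94*b^2 - 3*b - 7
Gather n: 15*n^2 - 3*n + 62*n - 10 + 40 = 15*n^2 + 59*n + 30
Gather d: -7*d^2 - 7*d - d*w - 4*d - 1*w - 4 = -7*d^2 + d*(-w - 11) - w - 4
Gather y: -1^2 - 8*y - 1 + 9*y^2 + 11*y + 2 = 9*y^2 + 3*y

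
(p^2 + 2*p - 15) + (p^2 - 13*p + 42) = 2*p^2 - 11*p + 27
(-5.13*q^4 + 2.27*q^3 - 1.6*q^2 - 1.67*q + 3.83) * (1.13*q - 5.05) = -5.7969*q^5 + 28.4716*q^4 - 13.2715*q^3 + 6.1929*q^2 + 12.7614*q - 19.3415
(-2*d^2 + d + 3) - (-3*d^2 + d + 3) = d^2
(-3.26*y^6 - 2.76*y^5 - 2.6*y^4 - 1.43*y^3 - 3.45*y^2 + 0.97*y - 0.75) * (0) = 0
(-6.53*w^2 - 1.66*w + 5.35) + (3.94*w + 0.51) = -6.53*w^2 + 2.28*w + 5.86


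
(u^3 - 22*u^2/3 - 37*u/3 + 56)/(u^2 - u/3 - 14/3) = (u^2 - 5*u - 24)/(u + 2)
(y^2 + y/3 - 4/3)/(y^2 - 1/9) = 3*(3*y^2 + y - 4)/(9*y^2 - 1)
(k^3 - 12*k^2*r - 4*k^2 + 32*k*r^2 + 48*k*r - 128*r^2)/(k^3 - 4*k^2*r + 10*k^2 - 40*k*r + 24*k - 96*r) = (k^2 - 8*k*r - 4*k + 32*r)/(k^2 + 10*k + 24)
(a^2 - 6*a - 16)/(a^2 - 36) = (a^2 - 6*a - 16)/(a^2 - 36)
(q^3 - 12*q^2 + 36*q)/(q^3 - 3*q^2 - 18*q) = (q - 6)/(q + 3)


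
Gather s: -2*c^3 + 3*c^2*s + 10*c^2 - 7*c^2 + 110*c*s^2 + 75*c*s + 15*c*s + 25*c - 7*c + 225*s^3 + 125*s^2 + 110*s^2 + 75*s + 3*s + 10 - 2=-2*c^3 + 3*c^2 + 18*c + 225*s^3 + s^2*(110*c + 235) + s*(3*c^2 + 90*c + 78) + 8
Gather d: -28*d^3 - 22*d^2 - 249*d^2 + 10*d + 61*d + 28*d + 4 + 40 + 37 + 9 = -28*d^3 - 271*d^2 + 99*d + 90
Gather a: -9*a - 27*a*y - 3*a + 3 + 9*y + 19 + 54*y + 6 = a*(-27*y - 12) + 63*y + 28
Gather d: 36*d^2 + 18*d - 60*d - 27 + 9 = 36*d^2 - 42*d - 18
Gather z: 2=2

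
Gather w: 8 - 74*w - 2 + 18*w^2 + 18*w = 18*w^2 - 56*w + 6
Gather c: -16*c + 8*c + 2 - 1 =1 - 8*c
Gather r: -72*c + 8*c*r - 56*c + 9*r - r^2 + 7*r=-128*c - r^2 + r*(8*c + 16)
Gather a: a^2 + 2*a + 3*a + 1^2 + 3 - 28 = a^2 + 5*a - 24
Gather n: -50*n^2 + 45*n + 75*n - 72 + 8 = -50*n^2 + 120*n - 64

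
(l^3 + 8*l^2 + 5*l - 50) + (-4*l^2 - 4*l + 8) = l^3 + 4*l^2 + l - 42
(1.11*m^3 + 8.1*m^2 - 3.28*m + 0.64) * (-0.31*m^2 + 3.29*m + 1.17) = -0.3441*m^5 + 1.1409*m^4 + 28.9645*m^3 - 1.5126*m^2 - 1.732*m + 0.7488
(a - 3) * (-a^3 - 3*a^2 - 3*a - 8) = -a^4 + 6*a^2 + a + 24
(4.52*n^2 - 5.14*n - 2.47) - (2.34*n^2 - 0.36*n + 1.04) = 2.18*n^2 - 4.78*n - 3.51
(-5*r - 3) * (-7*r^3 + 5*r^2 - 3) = 35*r^4 - 4*r^3 - 15*r^2 + 15*r + 9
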